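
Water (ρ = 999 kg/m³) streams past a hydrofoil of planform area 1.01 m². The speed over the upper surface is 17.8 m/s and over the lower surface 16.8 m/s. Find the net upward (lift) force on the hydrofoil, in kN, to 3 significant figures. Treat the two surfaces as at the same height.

With equal heights on the two surfaces, Bernoulli gives P_lower − P_upper = ½ρ(v_upper² − v_lower²).
ΔP = ½·999·(17.8² − 16.8²) = 17300 Pa.
Lift = ΔP · A = 17300 × 1.01 = 17500 N.

F ≈ 17.5 kN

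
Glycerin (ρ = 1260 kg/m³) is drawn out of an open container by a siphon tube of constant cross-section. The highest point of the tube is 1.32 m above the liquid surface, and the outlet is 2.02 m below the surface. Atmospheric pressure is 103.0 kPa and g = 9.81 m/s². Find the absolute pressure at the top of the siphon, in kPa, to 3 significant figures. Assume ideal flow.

P_top = 61.7 kPa

The outlet speed comes from Torricelli: v = √(2g·2.02) = 6.30 m/s.
The bore is uniform, so the speed at the crest is the same v. Bernoulli surface→crest: P_atm = P_top + ½ρv² + ρg·h_top.
P_top = 103000 − ½·1260·6.30² − 1260·9.81·1.32 = 61700 Pa.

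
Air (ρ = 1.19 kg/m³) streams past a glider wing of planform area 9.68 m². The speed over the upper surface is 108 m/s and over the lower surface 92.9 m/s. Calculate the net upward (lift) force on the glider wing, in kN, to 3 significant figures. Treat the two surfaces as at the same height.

From P + ½ρv² = const at equal height, P_low − P_up = ½ρ(v_up² − v_low²).
ΔP = ½·1.19·(108² − 92.9²) = 1800 Pa.
Lift = ΔP · A = 1800 × 9.68 = 17500 N.

17.5 kN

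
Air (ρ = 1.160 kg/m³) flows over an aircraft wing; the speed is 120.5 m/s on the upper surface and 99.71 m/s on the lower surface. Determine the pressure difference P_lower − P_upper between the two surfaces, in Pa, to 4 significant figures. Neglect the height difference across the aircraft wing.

The pressure is lower where the speed is higher: ΔP = ½ρ(v_up² − v_low²).
ΔP = ½·1.160·(120.5² − 99.71²) = 2655 Pa.

2655 Pa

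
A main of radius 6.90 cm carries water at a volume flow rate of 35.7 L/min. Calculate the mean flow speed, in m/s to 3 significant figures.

v ≈ 0.0398 m/s

Q = 35.7 L/min = 0.000595 m³/s.
v = Q/A = 0.000595 / 0.0150 = 0.0398 m/s.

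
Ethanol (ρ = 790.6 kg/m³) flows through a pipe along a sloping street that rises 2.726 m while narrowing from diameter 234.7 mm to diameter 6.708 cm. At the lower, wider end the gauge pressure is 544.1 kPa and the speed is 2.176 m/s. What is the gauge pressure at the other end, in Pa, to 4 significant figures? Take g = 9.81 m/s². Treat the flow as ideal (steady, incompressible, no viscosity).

By continuity, v₂ = v₁·A₁/A₂ = 2.176·(432.6/35.34) = 26.64 m/s.
Energy conservation along the streamline gives P₂ = P₁ − ½ρ(v₂² − v₁²) − ρg(h₂ − h₁).
P₂ = 544100 + ½·790.6·(2.176² − 26.64²) − 790.6·9.81·(+2.726) = 544100 + (-278600) − (21140) = 244300 Pa.

P₂ ≈ 244300 Pa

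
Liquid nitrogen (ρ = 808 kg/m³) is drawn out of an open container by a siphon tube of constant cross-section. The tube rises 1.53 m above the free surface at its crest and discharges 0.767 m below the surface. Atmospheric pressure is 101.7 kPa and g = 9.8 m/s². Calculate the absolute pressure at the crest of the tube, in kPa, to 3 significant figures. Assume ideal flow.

P_top ≈ 83.5 kPa

Bernoulli surface→outlet gives ½v² = g·h_out, so v = √(2·9.8·0.767) = 3.88 m/s.
Continuity keeps v the same throughout the tube; from surface to crest, P_atm + 0 = P_top + ½ρv² + ρg·h_top.
P_top = 101700 − ½·808·3.88² − 808·9.8·1.53 = 83500 Pa.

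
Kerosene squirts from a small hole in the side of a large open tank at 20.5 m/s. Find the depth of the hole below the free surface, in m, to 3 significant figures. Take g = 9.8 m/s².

h = 21.4 m

Torricelli: v = √(2gh), so h = v²/(2g).
h = 20.5²/(2·9.8) = 420/19.60 = 21.4 m.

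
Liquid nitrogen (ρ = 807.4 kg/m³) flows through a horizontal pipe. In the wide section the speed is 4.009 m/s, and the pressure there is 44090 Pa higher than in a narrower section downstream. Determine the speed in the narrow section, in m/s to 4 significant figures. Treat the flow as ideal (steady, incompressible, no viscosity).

11.19 m/s

With h₁ = h₂, rearranging Bernoulli gives v₂ = √(v₁² + 2ΔP/ρ).
v₂ = √(4.009² + 2·44090/807.4) = √(16.07 + 109.2) = 11.19 m/s.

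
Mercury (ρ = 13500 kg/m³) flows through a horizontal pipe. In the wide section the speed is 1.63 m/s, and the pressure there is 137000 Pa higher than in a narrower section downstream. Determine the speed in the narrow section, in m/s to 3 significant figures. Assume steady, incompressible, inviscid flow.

v₂ ≈ 4.79 m/s

With h₁ = h₂, rearranging Bernoulli gives v₂ = √(v₁² + 2ΔP/ρ).
v₂ = √(1.63² + 2·137000/13500) = √(2.66 + 20.3) = 4.79 m/s.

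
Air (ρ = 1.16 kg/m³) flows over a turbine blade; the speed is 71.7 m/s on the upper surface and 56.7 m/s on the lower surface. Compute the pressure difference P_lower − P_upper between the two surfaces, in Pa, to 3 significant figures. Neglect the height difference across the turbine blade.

ΔP = 1120 Pa

The pressure is lower where the speed is higher: ΔP = ½ρ(v_up² − v_low²).
ΔP = ½·1.16·(71.7² − 56.7²) = 1120 Pa.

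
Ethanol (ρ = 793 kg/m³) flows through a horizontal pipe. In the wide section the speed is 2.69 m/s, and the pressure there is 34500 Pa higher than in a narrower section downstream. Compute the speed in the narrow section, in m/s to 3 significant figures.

With h₁ = h₂, rearranging Bernoulli gives v₂ = √(v₁² + 2ΔP/ρ).
v₂ = √(2.69² + 2·34500/793) = √(7.24 + 87.0) = 9.71 m/s.

v₂ = 9.71 m/s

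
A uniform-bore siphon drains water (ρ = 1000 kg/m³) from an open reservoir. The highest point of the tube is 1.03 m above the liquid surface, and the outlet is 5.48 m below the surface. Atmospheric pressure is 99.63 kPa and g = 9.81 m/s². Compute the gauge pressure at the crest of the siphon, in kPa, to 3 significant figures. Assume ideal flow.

The outlet speed comes from Torricelli: v = √(2g·5.48) = 10.4 m/s.
The bore is uniform, so the speed at the crest is the same v. Bernoulli surface→crest: P_atm = P_top + ½ρv² + ρg·h_top.
P_top = 99630 − ½·1000·10.4² − 1000·9.81·1.03 = 35800 Pa. So P_gauge = P_top − P_atm = -63900 Pa.

-63.9 kPa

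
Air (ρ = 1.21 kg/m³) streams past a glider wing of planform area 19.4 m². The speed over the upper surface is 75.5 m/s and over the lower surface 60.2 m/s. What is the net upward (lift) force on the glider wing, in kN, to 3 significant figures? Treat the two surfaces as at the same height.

From P + ½ρv² = const at equal height, P_low − P_up = ½ρ(v_up² − v_low²).
ΔP = ½·1.21·(75.5² − 60.2²) = 1260 Pa.
Lift = ΔP · A = 1260 × 19.4 = 24400 N.

F ≈ 24.4 kN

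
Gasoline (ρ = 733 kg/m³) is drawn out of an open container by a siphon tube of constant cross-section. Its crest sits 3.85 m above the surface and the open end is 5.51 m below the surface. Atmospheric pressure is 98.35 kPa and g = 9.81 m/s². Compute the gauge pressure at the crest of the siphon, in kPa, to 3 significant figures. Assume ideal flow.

Bernoulli surface→outlet gives ½v² = g·h_out, so v = √(2·9.81·5.51) = 10.4 m/s.
With constant cross-section the crest speed equals v; applying Bernoulli from the surface up to the crest, P_top = P_atm − ½ρv² − ρg·h_top.
P_top = 98350 − ½·733·10.4² − 733·9.81·3.85 = 31000 Pa. So P_gauge = P_top − P_atm = -67300 Pa.

P_gauge ≈ -67.3 kPa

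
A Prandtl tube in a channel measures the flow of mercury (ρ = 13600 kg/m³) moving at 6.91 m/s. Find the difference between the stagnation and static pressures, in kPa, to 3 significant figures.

ΔP ≈ 325 kPa

The dynamic pressure equals the rise in static pressure at the stagnation point: ΔP = ½ρv².
ΔP = ½·13600·6.91² = 325000 Pa.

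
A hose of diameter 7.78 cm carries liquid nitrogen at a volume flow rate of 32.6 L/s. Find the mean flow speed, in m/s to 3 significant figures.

Q = 32.6 L/s = 0.0326 m³/s.
v = Q/A = 0.0326 / 0.00475 = 6.86 m/s.

v = 6.86 m/s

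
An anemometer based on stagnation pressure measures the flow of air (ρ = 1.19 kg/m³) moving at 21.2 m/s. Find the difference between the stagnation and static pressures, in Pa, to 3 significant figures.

ΔP ≈ 267 Pa

The dynamic pressure equals the rise in static pressure at the stagnation point: ΔP = ½ρv².
ΔP = ½·1.19·21.2² = 267 Pa.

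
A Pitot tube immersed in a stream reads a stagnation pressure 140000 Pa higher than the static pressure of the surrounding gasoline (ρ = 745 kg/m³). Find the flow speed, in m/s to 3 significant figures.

v ≈ 19.4 m/s

The dynamic pressure equals the rise in static pressure at the stagnation point: ΔP = ½ρv².
v = √(2ΔP/ρ) = √(2·140000/745) = 19.4 m/s.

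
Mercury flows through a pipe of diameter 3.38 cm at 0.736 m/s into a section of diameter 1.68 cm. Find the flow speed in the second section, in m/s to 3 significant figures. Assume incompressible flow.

v₂ ≈ 2.98 m/s

Continuity gives A₁v₁ = A₂v₂, so v₂ = (8.97 cm²)/(2.22 cm²) × 0.736 m/s = 2.98 m/s.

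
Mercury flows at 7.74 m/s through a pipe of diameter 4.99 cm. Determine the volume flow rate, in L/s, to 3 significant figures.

Q = A·v = 0.00196 m² × 7.74 m/s = 0.0151 m³/s.
Converting: 0.0151 m³/s × 1000 = 15.1 L/s.

Q ≈ 15.1 L/s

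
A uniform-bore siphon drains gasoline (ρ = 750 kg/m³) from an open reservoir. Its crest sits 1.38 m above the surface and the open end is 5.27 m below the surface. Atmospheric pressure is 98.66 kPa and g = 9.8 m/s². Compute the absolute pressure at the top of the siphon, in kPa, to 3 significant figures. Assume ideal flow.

From the surface to the outlet (both open to atmosphere, surface at rest): v = √(2g·h_out) = √(2·9.8·5.27) = 10.2 m/s.
The bore is uniform, so the speed at the crest is the same v. Bernoulli surface→crest: P_atm = P_top + ½ρv² + ρg·h_top.
P_top = 98660 − ½·750·10.2² − 750·9.8·1.38 = 49800 Pa.

P_top ≈ 49.8 kPa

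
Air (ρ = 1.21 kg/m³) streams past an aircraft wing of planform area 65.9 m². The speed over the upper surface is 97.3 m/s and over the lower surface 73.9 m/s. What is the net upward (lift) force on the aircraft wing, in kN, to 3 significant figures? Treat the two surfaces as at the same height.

The faster flow above has the lower pressure; Bernoulli (same height) gives ΔP = ½ρ(v_up² − v_low²).
ΔP = ½·1.21·(97.3² − 73.9²) = 2420 Pa.
Lift = ΔP · A = 2420 × 65.9 = 160000 N.

F ≈ 160 kN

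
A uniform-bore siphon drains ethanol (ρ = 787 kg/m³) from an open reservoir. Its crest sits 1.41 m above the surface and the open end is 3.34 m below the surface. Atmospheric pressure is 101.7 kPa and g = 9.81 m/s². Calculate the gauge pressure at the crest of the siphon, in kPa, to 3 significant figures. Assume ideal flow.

Bernoulli surface→outlet gives ½v² = g·h_out, so v = √(2·9.81·3.34) = 8.10 m/s.
Continuity keeps v the same throughout the tube; from surface to crest, P_atm + 0 = P_top + ½ρv² + ρg·h_top.
P_top = 101700 − ½·787·8.10² − 787·9.81·1.41 = 65000 Pa. So P_gauge = P_top − P_atm = -36700 Pa.

P_gauge ≈ -36.7 kPa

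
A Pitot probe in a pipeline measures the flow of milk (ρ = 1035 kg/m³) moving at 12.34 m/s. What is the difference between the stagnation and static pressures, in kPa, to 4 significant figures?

The dynamic pressure equals the rise in static pressure at the stagnation point: ΔP = ½ρv².
ΔP = ½·1035·12.34² = 78800 Pa.

78.80 kPa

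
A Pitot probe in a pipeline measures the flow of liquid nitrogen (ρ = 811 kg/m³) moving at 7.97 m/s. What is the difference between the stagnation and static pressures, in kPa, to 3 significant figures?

ΔP ≈ 25.8 kPa

At the stagnation point the flow is brought to rest, so Bernoulli gives P_stag − P_static = ½ρv².
ΔP = ½·811·7.97² = 25800 Pa.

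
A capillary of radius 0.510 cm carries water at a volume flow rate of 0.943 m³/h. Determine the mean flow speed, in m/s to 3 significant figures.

Q = 0.943 m³/h = 0.000262 m³/s.
v = Q/A = 0.000262 / 0.0000817 = 3.21 m/s.

3.21 m/s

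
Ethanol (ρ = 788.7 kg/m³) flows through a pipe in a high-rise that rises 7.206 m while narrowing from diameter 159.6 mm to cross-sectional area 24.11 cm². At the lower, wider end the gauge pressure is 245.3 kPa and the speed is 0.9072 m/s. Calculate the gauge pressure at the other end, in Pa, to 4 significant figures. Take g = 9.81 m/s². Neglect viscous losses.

The volume flow rate is constant, so v₂ = (A₁/A₂)v₁ = (200.1/24.11)·0.9072 = 7.528 m/s.
Applying Bernoulli between the two ends and solving for P₂: P₂ = P₁ + ½ρ(v₁² − v₂²) − ρgΔh.
P₂ = 245300 + ½·788.7·(0.9072² − 7.528²) − 788.7·9.81·(+7.206) = 245300 + (-22020) − (55750) = 167500 Pa.

167500 Pa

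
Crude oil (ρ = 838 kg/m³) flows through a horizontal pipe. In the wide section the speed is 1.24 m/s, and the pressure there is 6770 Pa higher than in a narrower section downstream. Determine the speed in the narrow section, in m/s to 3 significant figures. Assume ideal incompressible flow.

v₂ ≈ 4.21 m/s

Horizontal Bernoulli: P₁ + ½ρv₁² = P₂ + ½ρv₂², so v₂² = v₁² + 2(P₁ − P₂)/ρ.
v₂ = √(1.24² + 2·6770/838) = √(1.54 + 16.2) = 4.21 m/s.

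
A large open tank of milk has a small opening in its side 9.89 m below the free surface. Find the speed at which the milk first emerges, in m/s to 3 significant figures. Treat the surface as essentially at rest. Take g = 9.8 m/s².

The surface is effectively still and both ends are open, so ½v² = gh and v = √(2·9.8·9.89) = 13.9 m/s.

v ≈ 13.9 m/s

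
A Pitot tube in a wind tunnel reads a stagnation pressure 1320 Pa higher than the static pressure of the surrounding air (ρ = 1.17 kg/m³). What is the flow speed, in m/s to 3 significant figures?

v ≈ 47.5 m/s

The dynamic pressure equals the rise in static pressure at the stagnation point: ΔP = ½ρv².
v = √(2ΔP/ρ) = √(2·1320/1.17) = 47.5 m/s.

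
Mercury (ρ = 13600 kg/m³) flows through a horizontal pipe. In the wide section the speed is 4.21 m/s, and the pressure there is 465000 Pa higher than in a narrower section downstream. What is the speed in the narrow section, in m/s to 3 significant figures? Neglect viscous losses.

v₂ = 9.28 m/s

Along the level pipe P + ½ρv² is conserved, hence v₂² = v₁² + 2(P₁ − P₂)/ρ.
v₂ = √(4.21² + 2·465000/13600) = √(17.7 + 68.4) = 9.28 m/s.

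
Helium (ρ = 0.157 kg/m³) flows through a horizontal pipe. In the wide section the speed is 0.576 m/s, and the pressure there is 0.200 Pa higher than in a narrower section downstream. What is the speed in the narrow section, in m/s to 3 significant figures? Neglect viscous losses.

Horizontal Bernoulli: P₁ + ½ρv₁² = P₂ + ½ρv₂², so v₂² = v₁² + 2(P₁ − P₂)/ρ.
v₂ = √(0.576² + 2·0.200/0.157) = √(0.332 + 2.55) = 1.70 m/s.

v₂ = 1.70 m/s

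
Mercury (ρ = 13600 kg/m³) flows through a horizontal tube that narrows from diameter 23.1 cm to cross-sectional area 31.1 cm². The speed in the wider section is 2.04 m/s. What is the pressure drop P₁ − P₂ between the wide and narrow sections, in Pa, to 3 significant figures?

5110000 Pa

Mass conservation (A₁v₁ = A₂v₂) gives v₂ = 2.04 × 419/31.1 = 27.5 m/s.
Bernoulli (h₁ = h₂): P₁ − P₂ = ½ρ(v₂² − v₁²).
P₁ − P₂ = ½·13600·(27.5² − 2.04²) = ½·13600·752 = 5110000 Pa.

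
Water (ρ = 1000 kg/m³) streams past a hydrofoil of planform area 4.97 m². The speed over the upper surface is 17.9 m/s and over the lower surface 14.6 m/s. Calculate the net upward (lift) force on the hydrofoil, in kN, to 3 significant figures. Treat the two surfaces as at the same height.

With equal heights on the two surfaces, Bernoulli gives P_lower − P_upper = ½ρ(v_upper² − v_lower²).
ΔP = ½·1000·(17.9² − 14.6²) = 53600 Pa.
Lift = ΔP · A = 53600 × 4.97 = 267000 N.

F = 267 kN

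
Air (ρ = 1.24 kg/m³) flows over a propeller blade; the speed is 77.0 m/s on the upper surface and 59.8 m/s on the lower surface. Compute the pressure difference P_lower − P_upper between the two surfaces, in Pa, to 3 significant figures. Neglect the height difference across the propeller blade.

1460 Pa

Bernoulli (same height): P_lower − P_upper = ½ρ(v_upper² − v_lower²).
ΔP = ½·1.24·(77.0² − 59.8²) = 1460 Pa.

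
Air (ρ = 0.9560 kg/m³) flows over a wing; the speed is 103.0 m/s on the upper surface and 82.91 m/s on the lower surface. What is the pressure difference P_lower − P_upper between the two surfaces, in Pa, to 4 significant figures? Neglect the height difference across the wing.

Bernoulli (same height): P_lower − P_upper = ½ρ(v_upper² − v_lower²).
ΔP = ½·0.9560·(103.0² − 82.91²) = 1785 Pa.

ΔP ≈ 1785 Pa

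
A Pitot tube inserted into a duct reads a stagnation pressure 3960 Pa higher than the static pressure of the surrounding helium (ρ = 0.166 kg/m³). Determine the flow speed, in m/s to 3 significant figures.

The dynamic pressure equals the rise in static pressure at the stagnation point: ΔP = ½ρv².
v = √(2ΔP/ρ) = √(2·3960/0.166) = 218 m/s.

v ≈ 218 m/s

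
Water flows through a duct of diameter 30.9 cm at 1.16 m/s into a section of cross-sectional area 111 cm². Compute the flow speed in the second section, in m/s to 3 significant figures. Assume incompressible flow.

The volume flow rate is constant, so v₂ = (A₁/A₂)v₁ = (750/111)·1.16 = 7.84 m/s.

7.84 m/s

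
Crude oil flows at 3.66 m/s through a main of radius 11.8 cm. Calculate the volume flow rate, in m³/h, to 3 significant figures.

Q = A·v = 0.0437 m² × 3.66 m/s = 0.160 m³/s.
Converting: 0.160 m³/s × 3600 = 576 m³/h.

Q = 576 m³/h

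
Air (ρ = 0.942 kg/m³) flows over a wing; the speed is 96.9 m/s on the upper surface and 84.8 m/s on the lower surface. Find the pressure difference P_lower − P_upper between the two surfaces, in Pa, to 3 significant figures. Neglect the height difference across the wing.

ΔP ≈ 1040 Pa

The pressure is lower where the speed is higher: ΔP = ½ρ(v_up² − v_low²).
ΔP = ½·0.942·(96.9² − 84.8²) = 1040 Pa.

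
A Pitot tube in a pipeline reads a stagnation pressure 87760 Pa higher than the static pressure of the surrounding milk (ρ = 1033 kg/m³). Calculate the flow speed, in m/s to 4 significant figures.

The dynamic pressure equals the rise in static pressure at the stagnation point: ΔP = ½ρv².
v = √(2ΔP/ρ) = √(2·87760/1033) = 13.04 m/s.

v ≈ 13.04 m/s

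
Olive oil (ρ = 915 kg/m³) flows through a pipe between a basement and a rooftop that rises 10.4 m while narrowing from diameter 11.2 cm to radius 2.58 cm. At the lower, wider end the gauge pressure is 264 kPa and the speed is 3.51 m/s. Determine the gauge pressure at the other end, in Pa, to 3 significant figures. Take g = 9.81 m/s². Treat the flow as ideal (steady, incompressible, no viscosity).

Continuity gives A₁v₁ = A₂v₂, so v₂ = (98.5 cm²)/(20.9 cm²) × 3.51 m/s = 16.5 m/s.
Bernoulli: P₁ + ½ρv₁² + ρg h₁ = P₂ + ½ρv₂² + ρg h₂, so P₂ = P₁ + ½ρ(v₁² − v₂²) − ρg(h₂ − h₁).
P₂ = 264000 + ½·915·(3.51² − 16.5²) − 915·9.81·(+10.4) = 264000 + (-119000) − (93400) = 51200 Pa.

P₂ ≈ 51200 Pa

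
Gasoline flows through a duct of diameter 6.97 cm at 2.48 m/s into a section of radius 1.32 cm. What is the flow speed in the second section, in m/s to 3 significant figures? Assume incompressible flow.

Continuity gives A₁v₁ = A₂v₂, so v₂ = (38.2 cm²)/(5.47 cm²) × 2.48 m/s = 17.3 m/s.

v₂ ≈ 17.3 m/s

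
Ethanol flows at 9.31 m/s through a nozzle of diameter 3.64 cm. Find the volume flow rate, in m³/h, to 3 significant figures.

Q = A·v = 0.00104 m² × 9.31 m/s = 0.00969 m³/s.
Converting: 0.00969 m³/s × 3600 = 34.9 m³/h.

Q ≈ 34.9 m³/h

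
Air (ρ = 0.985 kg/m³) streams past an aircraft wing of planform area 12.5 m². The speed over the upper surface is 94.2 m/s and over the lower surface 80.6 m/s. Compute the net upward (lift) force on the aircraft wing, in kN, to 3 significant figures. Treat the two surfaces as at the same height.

F ≈ 14.6 kN

The faster flow above has the lower pressure; Bernoulli (same height) gives ΔP = ½ρ(v_up² − v_low²).
ΔP = ½·0.985·(94.2² − 80.6²) = 1170 Pa.
Lift = ΔP · A = 1170 × 12.5 = 14600 N.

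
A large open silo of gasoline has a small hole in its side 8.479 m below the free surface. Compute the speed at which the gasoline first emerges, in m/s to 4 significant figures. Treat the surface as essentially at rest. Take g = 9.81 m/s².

Torricelli's result v = √(2gh) gives v = √(2·9.81·8.479) = 12.90 m/s.

12.90 m/s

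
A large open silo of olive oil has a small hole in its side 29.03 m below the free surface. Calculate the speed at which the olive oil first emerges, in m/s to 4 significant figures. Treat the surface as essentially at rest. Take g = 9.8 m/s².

v = 23.85 m/s

Torricelli's result v = √(2gh) gives v = √(2·9.8·29.03) = 23.85 m/s.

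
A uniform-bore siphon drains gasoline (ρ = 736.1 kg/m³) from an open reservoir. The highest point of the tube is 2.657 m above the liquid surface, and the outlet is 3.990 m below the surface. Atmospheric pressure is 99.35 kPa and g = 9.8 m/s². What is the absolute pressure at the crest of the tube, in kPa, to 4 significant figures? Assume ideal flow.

P_top ≈ 51.40 kPa

From the surface to the outlet (both open to atmosphere, surface at rest): v = √(2g·h_out) = √(2·9.8·3.990) = 8.843 m/s.
Continuity keeps v the same throughout the tube; from surface to crest, P_atm + 0 = P_top + ½ρv² + ρg·h_top.
P_top = 99350 − ½·736.1·8.843² − 736.1·9.8·2.657 = 51400 Pa.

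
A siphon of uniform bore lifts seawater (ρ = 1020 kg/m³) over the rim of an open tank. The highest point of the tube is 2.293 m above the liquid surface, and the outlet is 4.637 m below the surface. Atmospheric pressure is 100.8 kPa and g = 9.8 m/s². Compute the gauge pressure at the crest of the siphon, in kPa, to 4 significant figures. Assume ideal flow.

P_gauge ≈ -69.27 kPa

The outlet speed comes from Torricelli: v = √(2g·4.637) = 9.533 m/s.
Continuity keeps v the same throughout the tube; from surface to crest, P_atm + 0 = P_top + ½ρv² + ρg·h_top.
P_top = 100800 − ½·1020·9.533² − 1020·9.8·2.293 = 31530 Pa. So P_gauge = P_top − P_atm = -69270 Pa.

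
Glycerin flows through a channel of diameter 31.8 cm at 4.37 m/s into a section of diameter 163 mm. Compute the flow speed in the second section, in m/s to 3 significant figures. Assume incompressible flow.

v₂ ≈ 16.6 m/s

The volume flow rate is constant, so v₂ = (A₁/A₂)v₁ = (794/209)·4.37 = 16.6 m/s.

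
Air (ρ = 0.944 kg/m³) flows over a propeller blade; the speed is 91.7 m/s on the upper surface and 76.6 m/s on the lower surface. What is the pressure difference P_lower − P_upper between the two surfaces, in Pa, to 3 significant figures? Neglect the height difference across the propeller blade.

With negligible Δh, P + ½ρv² is constant, so P_low − P_up = ½ρ(v_up² − v_low²).
ΔP = ½·0.944·(91.7² − 76.6²) = 1200 Pa.

ΔP ≈ 1200 Pa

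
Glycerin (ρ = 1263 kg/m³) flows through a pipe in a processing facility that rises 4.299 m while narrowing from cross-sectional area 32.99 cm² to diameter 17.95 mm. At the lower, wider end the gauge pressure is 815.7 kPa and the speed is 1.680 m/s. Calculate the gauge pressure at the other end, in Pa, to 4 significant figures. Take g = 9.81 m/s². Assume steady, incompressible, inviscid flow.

P₂ ≈ 461300 Pa

Continuity gives A₁v₁ = A₂v₂, so v₂ = (32.99 cm²)/(2.531 cm²) × 1.680 m/s = 21.90 m/s.
Bernoulli: P₁ + ½ρv₁² + ρg h₁ = P₂ + ½ρv₂² + ρg h₂, so P₂ = P₁ + ½ρ(v₁² − v₂²) − ρg(h₂ − h₁).
P₂ = 815700 + ½·1263·(1.680² − 21.90²) − 1263·9.81·(+4.299) = 815700 + (-301100) − (53260) = 461300 Pa.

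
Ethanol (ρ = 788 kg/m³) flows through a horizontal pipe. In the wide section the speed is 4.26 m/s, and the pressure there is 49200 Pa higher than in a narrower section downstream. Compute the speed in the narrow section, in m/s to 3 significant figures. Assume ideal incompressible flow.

v₂ ≈ 12.0 m/s

Along the level pipe P + ½ρv² is conserved, hence v₂² = v₁² + 2(P₁ − P₂)/ρ.
v₂ = √(4.26² + 2·49200/788) = √(18.1 + 125) = 12.0 m/s.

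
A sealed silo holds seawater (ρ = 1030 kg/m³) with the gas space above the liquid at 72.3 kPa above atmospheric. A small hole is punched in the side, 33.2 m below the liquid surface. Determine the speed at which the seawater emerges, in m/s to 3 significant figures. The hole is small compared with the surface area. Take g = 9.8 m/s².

Take point 1 at the surface (v₁ ≈ 0) and point 2 at the hole (at atmospheric pressure). Bernoulli: P₁ + ρg h = P_atm + ½ρv₂².
With P₁ − P_atm = 72300 Pa, v₂ = √(2gh + 2ΔP/ρ) = √(2·9.8·33.2 + 2·72300/1030) = 28.1 m/s.

v = 28.1 m/s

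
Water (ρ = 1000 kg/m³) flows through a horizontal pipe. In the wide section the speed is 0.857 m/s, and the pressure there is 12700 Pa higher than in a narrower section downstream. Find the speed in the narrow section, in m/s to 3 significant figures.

v₂ = 5.11 m/s

With h₁ = h₂, rearranging Bernoulli gives v₂ = √(v₁² + 2ΔP/ρ).
v₂ = √(0.857² + 2·12700/1000) = √(0.734 + 25.4) = 5.11 m/s.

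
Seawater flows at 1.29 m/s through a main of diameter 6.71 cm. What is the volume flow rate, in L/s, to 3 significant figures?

Q = A·v = 0.00354 m² × 1.29 m/s = 0.00456 m³/s.
Converting: 0.00456 m³/s × 1000 = 4.56 L/s.

4.56 L/s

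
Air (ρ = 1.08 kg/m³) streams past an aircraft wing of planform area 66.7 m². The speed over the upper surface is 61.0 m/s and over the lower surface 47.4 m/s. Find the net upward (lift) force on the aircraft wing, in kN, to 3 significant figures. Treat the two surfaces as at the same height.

53.1 kN

The faster flow above has the lower pressure; Bernoulli (same height) gives ΔP = ½ρ(v_up² − v_low²).
ΔP = ½·1.08·(61.0² − 47.4²) = 796 Pa.
Lift = ΔP · A = 796 × 66.7 = 53100 N.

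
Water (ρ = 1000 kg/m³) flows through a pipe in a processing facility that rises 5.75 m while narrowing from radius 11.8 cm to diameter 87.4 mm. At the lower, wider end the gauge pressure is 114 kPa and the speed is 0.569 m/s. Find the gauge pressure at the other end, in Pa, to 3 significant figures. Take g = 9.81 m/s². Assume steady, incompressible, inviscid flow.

Mass conservation (A₁v₁ = A₂v₂) gives v₂ = 0.569 × 437/60.0 = 4.15 m/s.
Applying Bernoulli between the two ends and solving for P₂: P₂ = P₁ + ½ρ(v₁² − v₂²) − ρgΔh.
P₂ = 114000 + ½·1000·(0.569² − 4.15²) − 1000·9.81·(+5.75) = 114000 + (-8440) − (56400) = 49100 Pa.

P₂ ≈ 49100 Pa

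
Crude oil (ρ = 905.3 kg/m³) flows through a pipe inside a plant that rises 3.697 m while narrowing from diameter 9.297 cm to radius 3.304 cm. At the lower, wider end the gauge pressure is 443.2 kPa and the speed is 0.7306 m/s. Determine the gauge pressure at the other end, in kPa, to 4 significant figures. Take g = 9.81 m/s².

409.7 kPa

Mass conservation (A₁v₁ = A₂v₂) gives v₂ = 0.7306 × 67.89/34.29 = 1.446 m/s.
Energy conservation along the streamline gives P₂ = P₁ − ½ρ(v₂² − v₁²) − ρg(h₂ − h₁).
P₂ = 443200 + ½·905.3·(0.7306² − 1.446²) − 905.3·9.81·(+3.697) = 443200 + (-705.1) − (32830) = 409700 Pa.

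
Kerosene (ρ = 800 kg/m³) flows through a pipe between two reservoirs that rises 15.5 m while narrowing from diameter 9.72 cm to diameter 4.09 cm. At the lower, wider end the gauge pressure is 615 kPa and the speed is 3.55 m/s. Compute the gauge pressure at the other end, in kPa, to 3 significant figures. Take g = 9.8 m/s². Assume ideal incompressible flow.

338 kPa

The volume flow rate is constant, so v₂ = (A₁/A₂)v₁ = (74.2/13.1)·3.55 = 20.0 m/s.
Bernoulli: P₁ + ½ρv₁² + ρg h₁ = P₂ + ½ρv₂² + ρg h₂, so P₂ = P₁ + ½ρ(v₁² − v₂²) − ρg(h₂ − h₁).
P₂ = 615000 + ½·800·(3.55² − 20.0²) − 800·9.8·(+15.5) = 615000 + (-156000) − (122000) = 338000 Pa.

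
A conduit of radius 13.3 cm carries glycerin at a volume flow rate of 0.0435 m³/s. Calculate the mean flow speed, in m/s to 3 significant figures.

0.783 m/s

Q = 0.0435 m³/s = 0.0435 m³/s.
v = Q/A = 0.0435 / 0.0556 = 0.783 m/s.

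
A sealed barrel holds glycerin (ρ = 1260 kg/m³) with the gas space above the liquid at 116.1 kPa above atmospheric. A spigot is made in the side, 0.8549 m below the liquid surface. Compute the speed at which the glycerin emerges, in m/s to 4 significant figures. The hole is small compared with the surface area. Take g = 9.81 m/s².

14.18 m/s

Take point 1 at the surface (v₁ ≈ 0) and point 2 at the hole (at atmospheric pressure). Bernoulli: P₁ + ρg h = P_atm + ½ρv₂².
With P₁ − P_atm = 116100 Pa, v₂ = √(2gh + 2ΔP/ρ) = √(2·9.81·0.8549 + 2·116100/1260) = 14.18 m/s.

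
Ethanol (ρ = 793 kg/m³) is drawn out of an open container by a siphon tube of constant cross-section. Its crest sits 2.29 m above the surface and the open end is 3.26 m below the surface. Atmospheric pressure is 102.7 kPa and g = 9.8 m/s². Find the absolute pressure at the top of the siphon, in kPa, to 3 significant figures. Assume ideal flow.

P_top ≈ 59.6 kPa

Bernoulli surface→outlet gives ½v² = g·h_out, so v = √(2·9.8·3.26) = 7.99 m/s.
With constant cross-section the crest speed equals v; applying Bernoulli from the surface up to the crest, P_top = P_atm − ½ρv² − ρg·h_top.
P_top = 102700 − ½·793·7.99² − 793·9.8·2.29 = 59600 Pa.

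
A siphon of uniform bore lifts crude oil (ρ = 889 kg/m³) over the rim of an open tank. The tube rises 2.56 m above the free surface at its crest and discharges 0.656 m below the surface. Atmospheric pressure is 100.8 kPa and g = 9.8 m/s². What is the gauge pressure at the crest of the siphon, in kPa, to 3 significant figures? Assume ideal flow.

P_gauge = -28.0 kPa

Bernoulli surface→outlet gives ½v² = g·h_out, so v = √(2·9.8·0.656) = 3.59 m/s.
The bore is uniform, so the speed at the crest is the same v. Bernoulli surface→crest: P_atm = P_top + ½ρv² + ρg·h_top.
P_top = 100800 − ½·889·3.59² − 889·9.8·2.56 = 72800 Pa. So P_gauge = P_top − P_atm = -28000 Pa.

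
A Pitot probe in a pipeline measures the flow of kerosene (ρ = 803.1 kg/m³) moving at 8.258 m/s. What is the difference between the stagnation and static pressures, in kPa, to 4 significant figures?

Bernoulli between the free stream and the stagnation point: ½ρv² = P_stag − P_static.
ΔP = ½·803.1·8.258² = 27380 Pa.

ΔP = 27.38 kPa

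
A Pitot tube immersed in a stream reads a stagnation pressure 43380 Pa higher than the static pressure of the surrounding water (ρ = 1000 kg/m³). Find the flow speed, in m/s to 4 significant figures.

The dynamic pressure equals the rise in static pressure at the stagnation point: ΔP = ½ρv².
v = √(2ΔP/ρ) = √(2·43380/1000) = 9.315 m/s.

9.315 m/s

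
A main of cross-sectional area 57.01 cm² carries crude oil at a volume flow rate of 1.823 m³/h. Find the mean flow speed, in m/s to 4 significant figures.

v = 0.08882 m/s

Q = 1.823 m³/h = 0.0005064 m³/s.
v = Q/A = 0.0005064 / 0.005701 = 0.08882 m/s.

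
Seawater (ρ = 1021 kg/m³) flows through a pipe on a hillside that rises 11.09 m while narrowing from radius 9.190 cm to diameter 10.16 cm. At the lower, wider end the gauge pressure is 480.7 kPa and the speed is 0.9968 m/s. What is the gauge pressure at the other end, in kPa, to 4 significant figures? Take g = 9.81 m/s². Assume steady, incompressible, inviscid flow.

Mass conservation (A₁v₁ = A₂v₂) gives v₂ = 0.9968 × 265.3/81.07 = 3.262 m/s.
Bernoulli: P₁ + ½ρv₁² + ρg h₁ = P₂ + ½ρv₂² + ρg h₂, so P₂ = P₁ + ½ρ(v₁² − v₂²) − ρg(h₂ − h₁).
P₂ = 480700 + ½·1021·(0.9968² − 3.262²) − 1021·9.81·(+11.09) = 480700 + (-4926) − (111100) = 364700 Pa.

364.7 kPa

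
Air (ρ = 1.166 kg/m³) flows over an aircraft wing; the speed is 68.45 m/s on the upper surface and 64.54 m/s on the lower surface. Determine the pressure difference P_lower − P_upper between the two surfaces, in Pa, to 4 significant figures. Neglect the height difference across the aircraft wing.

With negligible Δh, P + ½ρv² is constant, so P_low − P_up = ½ρ(v_up² − v_low²).
ΔP = ½·1.166·(68.45² − 64.54²) = 303.2 Pa.

303.2 Pa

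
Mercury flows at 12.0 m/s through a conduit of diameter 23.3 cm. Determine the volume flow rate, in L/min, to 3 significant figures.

Q = 30700 L/min

Q = A·v = 0.0426 m² × 12.0 m/s = 0.512 m³/s.
Converting: 0.512 m³/s × 60000 = 30700 L/min.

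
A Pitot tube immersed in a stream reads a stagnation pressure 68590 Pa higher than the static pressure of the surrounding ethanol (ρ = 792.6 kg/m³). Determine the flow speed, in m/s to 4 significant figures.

Bernoulli between the free stream and the stagnation point: ½ρv² = P_stag − P_static.
v = √(2ΔP/ρ) = √(2·68590/792.6) = 13.16 m/s.

v = 13.16 m/s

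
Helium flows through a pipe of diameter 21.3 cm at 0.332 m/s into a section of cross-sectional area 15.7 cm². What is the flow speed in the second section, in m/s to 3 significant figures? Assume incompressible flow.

The volume flow rate is constant, so v₂ = (A₁/A₂)v₁ = (356/15.7)·0.332 = 7.54 m/s.

v₂ = 7.54 m/s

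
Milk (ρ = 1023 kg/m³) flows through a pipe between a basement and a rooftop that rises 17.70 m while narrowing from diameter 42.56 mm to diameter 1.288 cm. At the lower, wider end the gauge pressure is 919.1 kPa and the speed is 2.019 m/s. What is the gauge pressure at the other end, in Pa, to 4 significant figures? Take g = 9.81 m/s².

P₂ ≈ 495000 Pa

Continuity gives A₁v₁ = A₂v₂, so v₂ = (14.23 cm²)/(1.303 cm²) × 2.019 m/s = 22.04 m/s.
Applying Bernoulli between the two ends and solving for P₂: P₂ = P₁ + ½ρ(v₁² − v₂²) − ρgΔh.
P₂ = 919100 + ½·1023·(2.019² − 22.04²) − 1023·9.81·(+17.70) = 919100 + (-246500) − (177600) = 495000 Pa.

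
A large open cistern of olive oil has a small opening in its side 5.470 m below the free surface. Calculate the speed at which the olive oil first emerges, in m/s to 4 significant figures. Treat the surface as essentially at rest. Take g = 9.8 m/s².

With the surface at rest and both surface and jet at atmospheric pressure, Bernoulli gives ρg h = ½ρv², so v = √(2gh) = √(2·9.8·5.470) = 10.35 m/s.

v ≈ 10.35 m/s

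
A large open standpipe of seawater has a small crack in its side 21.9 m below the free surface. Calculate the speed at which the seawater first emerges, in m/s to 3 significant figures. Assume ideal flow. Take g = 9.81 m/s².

With the surface at rest and both surface and jet at atmospheric pressure, Bernoulli gives ρg h = ½ρv², so v = √(2gh) = √(2·9.81·21.9) = 20.7 m/s.

v = 20.7 m/s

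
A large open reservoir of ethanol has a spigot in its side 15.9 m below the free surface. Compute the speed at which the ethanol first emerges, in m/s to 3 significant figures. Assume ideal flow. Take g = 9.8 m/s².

Torricelli's result v = √(2gh) gives v = √(2·9.8·15.9) = 17.7 m/s.

17.7 m/s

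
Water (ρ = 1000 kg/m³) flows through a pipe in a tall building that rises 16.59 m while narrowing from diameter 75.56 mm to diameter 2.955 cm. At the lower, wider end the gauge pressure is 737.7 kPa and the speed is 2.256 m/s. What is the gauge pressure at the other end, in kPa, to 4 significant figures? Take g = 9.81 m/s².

Continuity gives A₁v₁ = A₂v₂, so v₂ = (44.84 cm²)/(6.858 cm²) × 2.256 m/s = 14.75 m/s.
Bernoulli: P₁ + ½ρv₁² + ρg h₁ = P₂ + ½ρv₂² + ρg h₂, so P₂ = P₁ + ½ρ(v₁² − v₂²) − ρg(h₂ − h₁).
P₂ = 737700 + ½·1000·(2.256² − 14.75²) − 1000·9.81·(+16.59) = 737700 + (-106200) − (162700) = 468700 Pa.

P₂ ≈ 468.7 kPa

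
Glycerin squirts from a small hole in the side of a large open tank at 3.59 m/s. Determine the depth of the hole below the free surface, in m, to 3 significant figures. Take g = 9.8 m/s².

Inverting v = √(2gh) gives h = v² / 2g.
h = 3.59²/(2·9.8) = 12.9/19.60 = 0.658 m.

h ≈ 0.658 m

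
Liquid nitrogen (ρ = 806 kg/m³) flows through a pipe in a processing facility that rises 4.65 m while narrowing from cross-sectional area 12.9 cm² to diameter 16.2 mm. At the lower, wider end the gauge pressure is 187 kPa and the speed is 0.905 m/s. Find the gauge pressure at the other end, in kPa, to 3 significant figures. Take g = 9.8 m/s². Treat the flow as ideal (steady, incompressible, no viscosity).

The volume flow rate is constant, so v₂ = (A₁/A₂)v₁ = (12.9/2.06)·0.905 = 5.66 m/s.
Energy conservation along the streamline gives P₂ = P₁ − ½ρ(v₂² − v₁²) − ρg(h₂ − h₁).
P₂ = 187000 + ½·806·(0.905² − 5.66²) − 806·9.8·(+4.65) = 187000 + (-12600) − (36700) = 138000 Pa.

138 kPa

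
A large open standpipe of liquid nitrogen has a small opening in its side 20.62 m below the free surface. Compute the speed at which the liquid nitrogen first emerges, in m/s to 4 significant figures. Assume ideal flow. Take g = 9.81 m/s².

With the surface at rest and both surface and jet at atmospheric pressure, Bernoulli gives ρg h = ½ρv², so v = √(2gh) = √(2·9.81·20.62) = 20.11 m/s.

20.11 m/s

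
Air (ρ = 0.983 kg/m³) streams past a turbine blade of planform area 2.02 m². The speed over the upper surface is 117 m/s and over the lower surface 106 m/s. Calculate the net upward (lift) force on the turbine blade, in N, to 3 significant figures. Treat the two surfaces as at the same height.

From P + ½ρv² = const at equal height, P_low − P_up = ½ρ(v_up² − v_low²).
ΔP = ½·0.983·(117² − 106²) = 1210 Pa.
Lift = ΔP · A = 1210 × 2.02 = 2440 N.

F ≈ 2440 N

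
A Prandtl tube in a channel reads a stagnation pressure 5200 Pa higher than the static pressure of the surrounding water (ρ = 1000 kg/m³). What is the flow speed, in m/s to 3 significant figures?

v ≈ 3.22 m/s

At the stagnation point the flow is brought to rest, so Bernoulli gives P_stag − P_static = ½ρv².
v = √(2ΔP/ρ) = √(2·5200/1000) = 3.22 m/s.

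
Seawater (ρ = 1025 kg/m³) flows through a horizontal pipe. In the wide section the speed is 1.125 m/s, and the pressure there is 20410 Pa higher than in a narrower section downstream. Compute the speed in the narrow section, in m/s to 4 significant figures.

v₂ ≈ 6.410 m/s

With h₁ = h₂, rearranging Bernoulli gives v₂ = √(v₁² + 2ΔP/ρ).
v₂ = √(1.125² + 2·20410/1025) = √(1.266 + 39.82) = 6.410 m/s.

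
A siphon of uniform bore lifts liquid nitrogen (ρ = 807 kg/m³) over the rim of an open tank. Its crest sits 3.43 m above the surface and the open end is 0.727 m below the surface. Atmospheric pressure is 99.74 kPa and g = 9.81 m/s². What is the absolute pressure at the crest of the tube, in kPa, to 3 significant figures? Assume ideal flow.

The outlet speed comes from Torricelli: v = √(2g·0.727) = 3.78 m/s.
Continuity keeps v the same throughout the tube; from surface to crest, P_atm + 0 = P_top + ½ρv² + ρg·h_top.
P_top = 99740 − ½·807·3.78² − 807·9.81·3.43 = 66800 Pa.

P_top ≈ 66.8 kPa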